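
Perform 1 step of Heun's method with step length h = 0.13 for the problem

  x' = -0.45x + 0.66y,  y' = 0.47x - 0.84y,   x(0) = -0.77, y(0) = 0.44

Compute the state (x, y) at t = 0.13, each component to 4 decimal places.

Heun on (x,y): k1 = f(t_n, state_n); k2 = f(t_n + h, state_n + h·k1); state_{n+1} = state_n + (h/2)·(k1 + k2).
0.000000: (-0.770000, 0.440000)
  k1 = (0.636900, -0.731500)
  predictor → (-0.687203, 0.344905)
  k2 = (0.536879, -0.612706)
  → (-0.693704, 0.352627)
(x(0.13), y(0.13)) ≈ (-0.6937, 0.3526)

-0.6937, 0.3526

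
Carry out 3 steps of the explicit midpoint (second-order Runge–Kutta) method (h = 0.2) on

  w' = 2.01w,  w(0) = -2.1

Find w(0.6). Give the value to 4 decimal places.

Midpoint: k1 = f(x_n, w_n); k2 = f(x_n + h/2, w_n + (h/2)·k1); w_{n+1} = w_n + h·k2.
x=0.000000, w=-2.100000:
  k1 = f(0.000000, -2.100000) = -4.221000
  k2 = f(0.100000, -2.522100) = -5.069421
  w ← -2.100000 + 0.2·(-5.069421) = -3.113884
x=0.200000, w=-3.113884:
  k1 = f(0.200000, -3.113884) = -6.258907
  k2 = f(0.300000, -3.739775) = -7.516948
  w ← -3.113884 + 0.2·(-7.516948) = -4.617274
x=0.400000, w=-4.617274:
  k1 = f(0.400000, -4.617274) = -9.280720
  k2 = f(0.500000, -5.545346) = -11.146145
  w ← -4.617274 + 0.2·(-11.146145) = -6.846503
w(0.6) ≈ -6.8465

-6.8465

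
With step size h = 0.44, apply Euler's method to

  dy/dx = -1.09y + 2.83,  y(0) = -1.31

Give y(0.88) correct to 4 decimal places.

1.5384

Euler: y_{n+1} = y_n + h·f(x_n, y_n).
x=0.000000, y=-1.310000: f=4.257900 → y ← -1.310000 + 0.44·4.257900 = 0.563476
x=0.440000, y=0.563476: f=2.215811 → y ← 0.563476 + 0.44·2.215811 = 1.538433
y(0.88) ≈ 1.5384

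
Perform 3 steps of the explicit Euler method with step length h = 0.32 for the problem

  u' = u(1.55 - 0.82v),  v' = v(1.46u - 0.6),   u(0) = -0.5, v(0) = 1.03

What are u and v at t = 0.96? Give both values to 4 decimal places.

-1.1627, 0.1309

Euler on (u,v): u_{n+1} = u_n + h·u', v_{n+1} = v_n + h·v'.
0.000000: (-0.500000, 1.030000); f=(-0.352700, -1.369900) → (-0.612864, 0.591632)
0.320000: (-0.612864, 0.591632); f=(-0.652615, -0.884361) → (-0.821701, 0.308637)
0.640000: (-0.821701, 0.308637); f=(-1.065679, -0.555448) → (-1.162718, 0.130893)
(u(0.96), v(0.96)) ≈ (-1.1627, 0.1309)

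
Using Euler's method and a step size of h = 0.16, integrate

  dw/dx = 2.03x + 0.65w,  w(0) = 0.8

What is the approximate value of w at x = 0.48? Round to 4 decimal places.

Euler: w_{n+1} = w_n + h·f(x_n, w_n).
x=0.000000, w=0.800000: f=0.520000 → w ← 0.800000 + 0.16·0.520000 = 0.883200
x=0.160000, w=0.883200: f=0.898880 → w ← 0.883200 + 0.16·0.898880 = 1.027021
x=0.320000, w=1.027021: f=1.317164 → w ← 1.027021 + 0.16·1.317164 = 1.237767
w(0.48) ≈ 1.2378

1.2378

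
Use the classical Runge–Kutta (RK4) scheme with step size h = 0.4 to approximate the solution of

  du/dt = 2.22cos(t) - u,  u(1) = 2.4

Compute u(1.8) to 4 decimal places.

RK4: k1 = f(t_n, u_n); k2 = f(t_n + h/2, u_n + (h/2)·k1); k3 = f(t_n + h/2, u_n + (h/2)·k2); k4 = f(t_n + h, u_n + h·k3); u_{n+1} = u_n + (h/6)·(k1 + 2k2 + 2k3 + k4).
t=1.000000, u=2.400000:
  k1 = f(1.000000, 2.400000) = -1.200529
  k2 = f(1.200000, 2.159894) = -1.355460
  k3 = f(1.200000, 2.128908) = -1.324474
  k4 = f(1.400000, 1.870210) = -1.492883
  u ← 2.400000 + (0.4/6)·(k1 + 2k2 + 2k3 + k4) = 1.863115
t=1.400000, u=1.863115:
  k1 = f(1.400000, 1.863115) = -1.485788
  k2 = f(1.600000, 1.565957) = -1.630780
  k3 = f(1.600000, 1.536959) = -1.601782
  k4 = f(1.800000, 1.222402) = -1.726791
  u ← 1.863115 + (0.4/6)·(k1 + 2k2 + 2k3 + k4) = 1.217935
u(1.8) ≈ 1.2179

1.2179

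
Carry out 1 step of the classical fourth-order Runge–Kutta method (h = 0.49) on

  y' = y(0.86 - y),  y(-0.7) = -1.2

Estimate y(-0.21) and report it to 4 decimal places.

RK4: k1 = f(s_n, y_n); k2 = f(s_n + h/2, y_n + (h/2)·k1); k3 = f(s_n + h/2, y_n + (h/2)·k2); k4 = f(s_n + h, y_n + h·k3); y_{n+1} = y_n + (h/6)·(k1 + 2k2 + 2k3 + k4).
s=-0.700000, y=-1.200000:
  k1 = f(-0.700000, -1.200000) = -2.472000
  k2 = f(-0.455000, -1.805640) = -4.813186
  k3 = f(-0.455000, -2.379231) = -7.706877
  k4 = f(-0.210000, -4.976370) = -29.043932
  y ← -1.200000 + (0.49/6)·(k1 + 2k2 + 2k3 + k4) = -5.818745
y(-0.21) ≈ -5.8187

-5.8187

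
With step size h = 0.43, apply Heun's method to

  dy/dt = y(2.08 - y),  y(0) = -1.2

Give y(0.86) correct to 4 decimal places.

-118.1595

Heun: k1 = f(t_n, y_n); k2 = f(t_n + h, y_n + h·k1); y_{n+1} = y_n + (h/2)·(k1 + k2).
t=0.000000, y=-1.200000:
  k1 = f(0.000000, -1.200000) = -3.936000
  k2 = f(0.430000, -2.892480) = -14.382799
  y ← -1.200000 + (0.43/2)·(-3.936000 + (-14.382799)) = -5.138542
t=0.430000, y=-5.138542:
  k1 = f(0.430000, -5.138542) = -37.092778
  k2 = f(0.860000, -21.088437) = -488.586102
  y ← -5.138542 + (0.43/2)·(-37.092778 + (-488.586102)) = -118.159501
y(0.86) ≈ -118.1595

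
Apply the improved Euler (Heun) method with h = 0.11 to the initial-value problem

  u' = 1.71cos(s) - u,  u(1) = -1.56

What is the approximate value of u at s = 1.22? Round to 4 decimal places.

Heun: k1 = f(s_n, u_n); k2 = f(s_n + h, u_n + h·k1); u_{n+1} = u_n + (h/2)·(k1 + k2).
s=1.000000, u=-1.560000:
  k1 = f(1.000000, -1.560000) = 2.483917
  k2 = f(1.110000, -1.286769) = 2.047140
  u ← -1.560000 + (0.11/2)·(2.483917 + 2.047140) = -1.310792
s=1.110000, u=-1.310792:
  k1 = f(1.110000, -1.310792) = 2.071163
  k2 = f(1.220000, -1.082964) = 1.670598
  u ← -1.310792 + (0.11/2)·(2.071163 + 1.670598) = -1.104995
u(1.22) ≈ -1.1050

-1.1050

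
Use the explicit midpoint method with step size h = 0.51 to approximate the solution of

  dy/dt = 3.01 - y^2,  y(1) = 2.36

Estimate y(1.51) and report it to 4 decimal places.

2.4085

Midpoint: k1 = f(t_n, y_n); k2 = f(t_n + h/2, y_n + (h/2)·k1); y_{n+1} = y_n + h·k2.
t=1.000000, y=2.360000:
  k1 = f(1.000000, 2.360000) = -2.559600
  k2 = f(1.255000, 1.707302) = 0.095120
  y ← 2.360000 + 0.51·0.095120 = 2.408511
y(1.51) ≈ 2.4085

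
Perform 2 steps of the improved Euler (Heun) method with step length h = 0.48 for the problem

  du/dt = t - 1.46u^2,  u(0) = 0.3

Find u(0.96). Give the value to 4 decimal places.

0.5750

Heun: k1 = f(t_n, u_n); k2 = f(t_n + h, u_n + h·k1); u_{n+1} = u_n + (h/2)·(k1 + k2).
t=0.000000, u=0.300000:
  k1 = f(0.000000, 0.300000) = -0.131400
  k2 = f(0.480000, 0.236928) = 0.398043
  u ← 0.300000 + (0.48/2)·(-0.131400 + 0.398043) = 0.363994
t=0.480000, u=0.363994:
  k1 = f(0.480000, 0.363994) = 0.286562
  k2 = f(0.960000, 0.501544) = 0.592742
  u ← 0.363994 + (0.48/2)·(0.286562 + 0.592742) = 0.575027
u(0.96) ≈ 0.5750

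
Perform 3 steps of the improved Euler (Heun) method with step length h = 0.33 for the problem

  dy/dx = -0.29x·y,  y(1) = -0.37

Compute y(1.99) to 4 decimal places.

-0.2412

Heun: k1 = f(x_n, y_n); k2 = f(x_n + h, y_n + h·k1); y_{n+1} = y_n + (h/2)·(k1 + k2).
x=1.000000, y=-0.370000:
  k1 = f(1.000000, -0.370000) = 0.107300
  k2 = f(1.330000, -0.334591) = 0.129052
  y ← -0.370000 + (0.33/2)·(0.107300 + 0.129052) = -0.331002
x=1.330000, y=-0.331002:
  k1 = f(1.330000, -0.331002) = 0.127667
  k2 = f(1.660000, -0.288872) = 0.139063
  y ← -0.331002 + (0.33/2)·(0.127667 + 0.139063) = -0.286991
x=1.660000, y=-0.286991:
  k1 = f(1.660000, -0.286991) = 0.138158
  k2 = f(1.990000, -0.241399) = 0.139312
  y ← -0.286991 + (0.33/2)·(0.138158 + 0.139312) = -0.241209
y(1.99) ≈ -0.2412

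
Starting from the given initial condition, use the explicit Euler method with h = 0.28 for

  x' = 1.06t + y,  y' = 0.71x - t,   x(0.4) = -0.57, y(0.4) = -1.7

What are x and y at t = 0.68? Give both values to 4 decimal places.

Euler on (x,y): x_{n+1} = x_n + h·x', y_{n+1} = y_n + h·y'.
0.400000: (-0.570000, -1.700000); f=(-1.276000, -0.804700) → (-0.927280, -1.925316)
(x(0.68), y(0.68)) ≈ (-0.9273, -1.9253)

-0.9273, -1.9253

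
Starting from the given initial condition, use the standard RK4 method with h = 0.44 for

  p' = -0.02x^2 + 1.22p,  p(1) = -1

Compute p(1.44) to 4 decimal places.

-1.7271

RK4: k1 = f(x_n, p_n); k2 = f(x_n + h/2, p_n + (h/2)·k1); k3 = f(x_n + h/2, p_n + (h/2)·k2); k4 = f(x_n + h, p_n + h·k3); p_{n+1} = p_n + (h/6)·(k1 + 2k2 + 2k3 + k4).
x=1.000000, p=-1.000000:
  k1 = f(1.000000, -1.000000) = -1.240000
  k2 = f(1.220000, -1.272800) = -1.582584
  k3 = f(1.220000, -1.348168) = -1.674534
  k4 = f(1.440000, -1.736795) = -2.160362
  p ← -1.000000 + (0.44/6)·(k1 + 2k2 + 2k3 + k4) = -1.727070
p(1.44) ≈ -1.7271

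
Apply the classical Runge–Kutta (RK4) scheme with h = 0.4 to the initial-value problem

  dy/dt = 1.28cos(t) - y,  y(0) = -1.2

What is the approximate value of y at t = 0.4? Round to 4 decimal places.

-0.3949

RK4: k1 = f(t_n, y_n); k2 = f(t_n + h/2, y_n + (h/2)·k1); k3 = f(t_n + h/2, y_n + (h/2)·k2); k4 = f(t_n + h, y_n + h·k3); y_{n+1} = y_n + (h/6)·(k1 + 2k2 + 2k3 + k4).
t=0.000000, y=-1.200000:
  k1 = f(0.000000, -1.200000) = 2.480000
  k2 = f(0.200000, -0.704000) = 1.958485
  k3 = f(0.200000, -0.808303) = 2.062788
  k4 = f(0.400000, -0.374885) = 1.553843
  y ← -1.200000 + (0.4/6)·(k1 + 2k2 + 2k3 + k4) = -0.394907
y(0.4) ≈ -0.3949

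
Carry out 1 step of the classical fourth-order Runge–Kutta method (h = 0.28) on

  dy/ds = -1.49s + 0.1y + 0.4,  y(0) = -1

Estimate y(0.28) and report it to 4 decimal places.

RK4: k1 = f(s_n, y_n); k2 = f(s_n + h/2, y_n + (h/2)·k1); k3 = f(s_n + h/2, y_n + (h/2)·k2); k4 = f(s_n + h, y_n + h·k3); y_{n+1} = y_n + (h/6)·(k1 + 2k2 + 2k3 + k4).
s=0.000000, y=-1.000000:
  k1 = f(0.000000, -1.000000) = 0.300000
  k2 = f(0.140000, -0.958000) = 0.095600
  k3 = f(0.140000, -0.986616) = 0.092738
  k4 = f(0.280000, -0.974033) = -0.114603
  y ← -1.000000 + (0.28/6)·(k1 + 2k2 + 2k3 + k4) = -0.973770
y(0.28) ≈ -0.9738

-0.9738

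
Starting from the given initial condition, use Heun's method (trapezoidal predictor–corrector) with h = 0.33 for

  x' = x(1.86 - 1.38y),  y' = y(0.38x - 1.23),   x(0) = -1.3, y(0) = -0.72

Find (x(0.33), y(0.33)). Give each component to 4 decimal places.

Heun on (x,y): k1 = f(s_n, state_n); k2 = f(s_n + h, state_n + h·k1); state_{n+1} = state_n + (h/2)·(k1 + k2).
0.000000: (-1.300000, -0.720000)
  k1 = (-3.709680, 1.241280)
  predictor → (-2.524194, -0.310378)
  k2 = (-5.776167, 0.679477)
  → (-2.865165, -0.403075)
(x(0.33), y(0.33)) ≈ (-2.8652, -0.4031)

-2.8652, -0.4031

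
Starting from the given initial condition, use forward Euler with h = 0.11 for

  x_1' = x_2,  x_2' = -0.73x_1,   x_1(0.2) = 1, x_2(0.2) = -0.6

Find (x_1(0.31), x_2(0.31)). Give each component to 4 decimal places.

Euler on (x_1,x_2): x_1_{n+1} = x_1_n + h·x_1', x_2_{n+1} = x_2_n + h·x_2'.
0.200000: (1.000000, -0.600000); f=(-0.600000, -0.730000) → (0.934000, -0.680300)
(x_1(0.31), x_2(0.31)) ≈ (0.9340, -0.6803)

0.9340, -0.6803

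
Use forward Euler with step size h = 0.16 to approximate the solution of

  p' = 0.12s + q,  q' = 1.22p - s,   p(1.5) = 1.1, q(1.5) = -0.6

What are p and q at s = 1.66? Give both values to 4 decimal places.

1.0328, -0.6253

Euler on (p,q): p_{n+1} = p_n + h·p', q_{n+1} = q_n + h·q'.
1.500000: (1.100000, -0.600000); f=(-0.420000, -0.158000) → (1.032800, -0.625280)
(p(1.66), q(1.66)) ≈ (1.0328, -0.6253)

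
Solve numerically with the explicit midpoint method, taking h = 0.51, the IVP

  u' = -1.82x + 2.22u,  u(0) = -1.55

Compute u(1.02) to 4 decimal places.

-13.5544

Midpoint: k1 = f(x_n, u_n); k2 = f(x_n + h/2, u_n + (h/2)·k1); u_{n+1} = u_n + h·k2.
x=0.000000, u=-1.550000:
  k1 = f(0.000000, -1.550000) = -3.441000
  k2 = f(0.255000, -2.427455) = -5.853050
  u ← -1.550000 + 0.51·(-5.853050) = -4.535056
x=0.510000, u=-4.535056:
  k1 = f(0.510000, -4.535056) = -10.996023
  k2 = f(0.765000, -7.339041) = -17.684972
  u ← -4.535056 + 0.51·(-17.684972) = -13.554391
u(1.02) ≈ -13.5544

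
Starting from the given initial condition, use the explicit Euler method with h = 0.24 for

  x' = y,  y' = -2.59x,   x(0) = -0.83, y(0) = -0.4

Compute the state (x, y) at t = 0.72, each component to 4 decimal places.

Euler on (x,y): x_{n+1} = x_n + h·x', y_{n+1} = y_n + h·y'.
0.000000: (-0.830000, -0.400000); f=(-0.400000, 2.149700) → (-0.926000, 0.115928)
0.240000: (-0.926000, 0.115928); f=(0.115928, 2.398340) → (-0.898177, 0.691530)
0.480000: (-0.898177, 0.691530); f=(0.691530, 2.326279) → (-0.732210, 1.249837)
(x(0.72), y(0.72)) ≈ (-0.7322, 1.2498)

-0.7322, 1.2498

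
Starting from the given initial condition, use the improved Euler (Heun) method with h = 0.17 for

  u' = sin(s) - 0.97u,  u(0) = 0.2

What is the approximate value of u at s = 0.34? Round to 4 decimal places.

Heun: k1 = f(s_n, u_n); k2 = f(s_n + h, u_n + h·k1); u_{n+1} = u_n + (h/2)·(k1 + k2).
s=0.000000, u=0.200000:
  k1 = f(0.000000, 0.200000) = -0.194000
  k2 = f(0.170000, 0.167020) = 0.007173
  u ← 0.200000 + (0.17/2)·(-0.194000 + 0.007173) = 0.184120
s=0.170000, u=0.184120:
  k1 = f(0.170000, 0.184120) = -0.009414
  k2 = f(0.340000, 0.182519) = 0.156443
  u ← 0.184120 + (0.17/2)·(-0.009414 + 0.156443) = 0.196617
u(0.34) ≈ 0.1966

0.1966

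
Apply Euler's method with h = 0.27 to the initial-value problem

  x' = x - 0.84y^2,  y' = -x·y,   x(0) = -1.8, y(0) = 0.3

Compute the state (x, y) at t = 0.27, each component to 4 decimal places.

Euler on (x,y): x_{n+1} = x_n + h·x', y_{n+1} = y_n + h·y'.
0.000000: (-1.800000, 0.300000); f=(-1.875600, 0.540000) → (-2.306412, 0.445800)
(x(0.27), y(0.27)) ≈ (-2.3064, 0.4458)

-2.3064, 0.4458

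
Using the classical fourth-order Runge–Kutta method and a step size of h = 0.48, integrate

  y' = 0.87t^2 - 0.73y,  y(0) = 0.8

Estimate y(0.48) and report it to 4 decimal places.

0.5931

RK4: k1 = f(t_n, y_n); k2 = f(t_n + h/2, y_n + (h/2)·k1); k3 = f(t_n + h/2, y_n + (h/2)·k2); k4 = f(t_n + h, y_n + h·k3); y_{n+1} = y_n + (h/6)·(k1 + 2k2 + 2k3 + k4).
t=0.000000, y=0.800000:
  k1 = f(0.000000, 0.800000) = -0.584000
  k2 = f(0.240000, 0.659840) = -0.431571
  k3 = f(0.240000, 0.696423) = -0.458277
  k4 = f(0.480000, 0.580027) = -0.222972
  y ← 0.800000 + (0.48/6)·(k1 + 2k2 + 2k3 + k4) = 0.593067
y(0.48) ≈ 0.5931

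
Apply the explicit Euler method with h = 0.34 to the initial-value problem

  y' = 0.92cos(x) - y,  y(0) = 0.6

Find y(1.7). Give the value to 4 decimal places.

Euler: y_{n+1} = y_n + h·f(x_n, y_n).
x=0.000000, y=0.600000: f=0.320000 → y ← 0.600000 + 0.34·0.320000 = 0.708800
x=0.340000, y=0.708800: f=0.158534 → y ← 0.708800 + 0.34·0.158534 = 0.762702
x=0.680000, y=0.762702: f=-0.047335 → y ← 0.762702 + 0.34·(-0.047335) = 0.746608
x=1.020000, y=0.746608: f=-0.265111 → y ← 0.746608 + 0.34·(-0.265111) = 0.656470
x=1.360000, y=0.656470: f=-0.463970 → y ← 0.656470 + 0.34·(-0.463970) = 0.498720
y(1.7) ≈ 0.4987

0.4987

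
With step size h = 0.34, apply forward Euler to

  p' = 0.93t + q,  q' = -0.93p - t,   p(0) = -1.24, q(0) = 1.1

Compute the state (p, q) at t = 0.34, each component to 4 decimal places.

-0.8660, 1.4921

Euler on (p,q): p_{n+1} = p_n + h·p', q_{n+1} = q_n + h·q'.
0.000000: (-1.240000, 1.100000); f=(1.100000, 1.153200) → (-0.866000, 1.492088)
(p(0.34), q(0.34)) ≈ (-0.8660, 1.4921)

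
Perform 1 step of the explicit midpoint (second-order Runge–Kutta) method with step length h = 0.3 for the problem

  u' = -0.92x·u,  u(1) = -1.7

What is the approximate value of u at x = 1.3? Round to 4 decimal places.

-1.2349

Midpoint: k1 = f(x_n, u_n); k2 = f(x_n + h/2, u_n + (h/2)·k1); u_{n+1} = u_n + h·k2.
x=1.000000, u=-1.700000:
  k1 = f(1.000000, -1.700000) = 1.564000
  k2 = f(1.150000, -1.465400) = 1.550393
  u ← -1.700000 + 0.3·1.550393 = -1.234882
u(1.3) ≈ -1.2349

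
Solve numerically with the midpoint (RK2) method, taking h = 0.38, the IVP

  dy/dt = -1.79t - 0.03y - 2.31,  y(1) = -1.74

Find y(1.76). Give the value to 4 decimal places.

Midpoint: k1 = f(t_n, y_n); k2 = f(t_n + h/2, y_n + (h/2)·k1); y_{n+1} = y_n + h·k2.
t=1.000000, y=-1.740000:
  k1 = f(1.000000, -1.740000) = -4.047800
  k2 = f(1.190000, -2.509082) = -4.364828
  y ← -1.740000 + 0.38·(-4.364828) = -3.398634
t=1.380000, y=-3.398634:
  k1 = f(1.380000, -3.398634) = -4.678241
  k2 = f(1.570000, -4.287500) = -4.991675
  y ← -3.398634 + 0.38·(-4.991675) = -5.295471
y(1.76) ≈ -5.2955

-5.2955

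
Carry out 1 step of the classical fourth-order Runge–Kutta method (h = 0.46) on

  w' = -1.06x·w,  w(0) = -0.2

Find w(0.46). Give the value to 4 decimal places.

-0.1788

RK4: k1 = f(x_n, w_n); k2 = f(x_n + h/2, w_n + (h/2)·k1); k3 = f(x_n + h/2, w_n + (h/2)·k2); k4 = f(x_n + h, w_n + h·k3); w_{n+1} = w_n + (h/6)·(k1 + 2k2 + 2k3 + k4).
x=0.000000, w=-0.200000:
  k1 = f(0.000000, -0.200000) = 0.000000
  k2 = f(0.230000, -0.200000) = 0.048760
  k3 = f(0.230000, -0.188785) = 0.046026
  k4 = f(0.460000, -0.178828) = 0.087197
  w ← -0.200000 + (0.46/6)·(k1 + 2k2 + 2k3 + k4) = -0.178781
w(0.46) ≈ -0.1788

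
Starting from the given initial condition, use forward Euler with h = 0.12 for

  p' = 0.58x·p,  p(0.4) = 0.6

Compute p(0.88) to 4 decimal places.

Euler: p_{n+1} = p_n + h·f(x_n, p_n).
x=0.400000, p=0.600000: f=0.139200 → p ← 0.600000 + 0.12·0.139200 = 0.616704
x=0.520000, p=0.616704: f=0.185998 → p ← 0.616704 + 0.12·0.185998 = 0.639024
x=0.640000, p=0.639024: f=0.237206 → p ← 0.639024 + 0.12·0.237206 = 0.667488
x=0.760000, p=0.667488: f=0.294229 → p ← 0.667488 + 0.12·0.294229 = 0.702796
p(0.88) ≈ 0.7028

0.7028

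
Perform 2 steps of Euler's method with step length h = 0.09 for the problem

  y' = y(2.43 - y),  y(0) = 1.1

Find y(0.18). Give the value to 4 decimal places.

Euler: y_{n+1} = y_n + h·f(t_n, y_n).
t=0.000000, y=1.100000: f=1.463000 → y ← 1.100000 + 0.09·1.463000 = 1.231670
t=0.090000, y=1.231670: f=1.475947 → y ← 1.231670 + 0.09·1.475947 = 1.364505
y(0.18) ≈ 1.3645

1.3645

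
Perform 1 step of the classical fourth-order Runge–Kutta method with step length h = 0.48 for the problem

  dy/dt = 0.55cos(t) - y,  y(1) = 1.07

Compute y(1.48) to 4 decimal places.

RK4: k1 = f(t_n, y_n); k2 = f(t_n + h/2, y_n + (h/2)·k1); k3 = f(t_n + h/2, y_n + (h/2)·k2); k4 = f(t_n + h, y_n + h·k3); y_{n+1} = y_n + (h/6)·(k1 + 2k2 + 2k3 + k4).
t=1.000000, y=1.070000:
  k1 = f(1.000000, 1.070000) = -0.772834
  k2 = f(1.240000, 0.884520) = -0.705882
  k3 = f(1.240000, 0.900588) = -0.721950
  k4 = f(1.480000, 0.723464) = -0.673594
  y ← 1.070000 + (0.48/6)·(k1 + 2k2 + 2k3 + k4) = 0.725833
y(1.48) ≈ 0.7258

0.7258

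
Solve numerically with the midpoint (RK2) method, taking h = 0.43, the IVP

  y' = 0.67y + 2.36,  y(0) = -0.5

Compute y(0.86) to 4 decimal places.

Midpoint: k1 = f(t_n, y_n); k2 = f(t_n + h/2, y_n + (h/2)·k1); y_{n+1} = y_n + h·k2.
t=0.000000, y=-0.500000:
  k1 = f(0.000000, -0.500000) = 2.025000
  k2 = f(0.215000, -0.064625) = 2.316701
  y ← -0.500000 + 0.43·2.316701 = 0.496182
t=0.430000, y=0.496182:
  k1 = f(0.430000, 0.496182) = 2.692442
  k2 = f(0.645000, 1.075056) = 3.080288
  y ← 0.496182 + 0.43·3.080288 = 1.820705
y(0.86) ≈ 1.8207

1.8207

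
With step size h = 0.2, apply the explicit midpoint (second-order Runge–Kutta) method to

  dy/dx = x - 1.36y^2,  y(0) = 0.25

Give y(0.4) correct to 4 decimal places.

0.2950

Midpoint: k1 = f(x_n, y_n); k2 = f(x_n + h/2, y_n + (h/2)·k1); y_{n+1} = y_n + h·k2.
x=0.000000, y=0.250000:
  k1 = f(0.000000, 0.250000) = -0.085000
  k2 = f(0.100000, 0.241500) = 0.020682
  y ← 0.250000 + 0.2·0.020682 = 0.254136
x=0.200000, y=0.254136:
  k1 = f(0.200000, 0.254136) = 0.112164
  k2 = f(0.300000, 0.265353) = 0.204240
  y ← 0.254136 + 0.2·0.204240 = 0.294984
y(0.4) ≈ 0.2950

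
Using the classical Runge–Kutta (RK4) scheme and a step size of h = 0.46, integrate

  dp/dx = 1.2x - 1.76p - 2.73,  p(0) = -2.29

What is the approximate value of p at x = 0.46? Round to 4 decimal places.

RK4: k1 = f(x_n, p_n); k2 = f(x_n + h/2, p_n + (h/2)·k1); k3 = f(x_n + h/2, p_n + (h/2)·k2); k4 = f(x_n + h, p_n + h·k3); p_{n+1} = p_n + (h/6)·(k1 + 2k2 + 2k3 + k4).
x=0.000000, p=-2.290000:
  k1 = f(0.000000, -2.290000) = 1.300400
  k2 = f(0.230000, -1.990908) = 1.049998
  k3 = f(0.230000, -2.048500) = 1.151361
  k4 = f(0.460000, -1.760374) = 0.920258
  p ← -2.290000 + (0.46/6)·(k1 + 2k2 + 2k3 + k4) = -1.782208
p(0.46) ≈ -1.7822

-1.7822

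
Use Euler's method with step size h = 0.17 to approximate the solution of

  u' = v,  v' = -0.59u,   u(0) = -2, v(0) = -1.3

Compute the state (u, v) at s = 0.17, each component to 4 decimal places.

-2.2210, -1.0994

Euler on (u,v): u_{n+1} = u_n + h·u', v_{n+1} = v_n + h·v'.
0.000000: (-2.000000, -1.300000); f=(-1.300000, 1.180000) → (-2.221000, -1.099400)
(u(0.17), v(0.17)) ≈ (-2.2210, -1.0994)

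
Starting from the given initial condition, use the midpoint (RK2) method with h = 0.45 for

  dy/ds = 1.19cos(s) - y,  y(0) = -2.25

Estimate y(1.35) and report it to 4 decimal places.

-0.0936

Midpoint: k1 = f(s_n, y_n); k2 = f(s_n + h/2, y_n + (h/2)·k1); y_{n+1} = y_n + h·k2.
s=0.000000, y=-2.250000:
  k1 = f(0.000000, -2.250000) = 3.440000
  k2 = f(0.225000, -1.476000) = 2.636005
  y ← -2.250000 + 0.45·2.636005 = -1.063798
s=0.450000, y=-1.063798:
  k1 = f(0.450000, -1.063798) = 2.135330
  k2 = f(0.675000, -0.583349) = 1.512390
  y ← -1.063798 + 0.45·1.512390 = -0.383222
s=0.900000, y=-0.383222:
  k1 = f(0.900000, -0.383222) = 1.122938
  k2 = f(1.125000, -0.130561) = 0.643661
  y ← -0.383222 + 0.45·0.643661 = -0.093575
y(1.35) ≈ -0.0936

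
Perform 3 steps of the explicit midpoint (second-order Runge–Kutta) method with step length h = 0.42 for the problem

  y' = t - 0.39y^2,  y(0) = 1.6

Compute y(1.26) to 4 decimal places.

1.4848

Midpoint: k1 = f(t_n, y_n); k2 = f(t_n + h/2, y_n + (h/2)·k1); y_{n+1} = y_n + h·k2.
t=0.000000, y=1.600000:
  k1 = f(0.000000, 1.600000) = -0.998400
  k2 = f(0.210000, 1.390336) = -0.543883
  y ← 1.600000 + 0.42·(-0.543883) = 1.371569
t=0.420000, y=1.371569:
  k1 = f(0.420000, 1.371569) = -0.313669
  k2 = f(0.630000, 1.305699) = -0.034891
  y ← 1.371569 + 0.42·(-0.034891) = 1.356915
t=0.840000, y=1.356915:
  k1 = f(0.840000, 1.356915) = 0.121925
  k2 = f(1.050000, 1.382519) = 0.304570
  y ← 1.356915 + 0.42·0.304570 = 1.484834
y(1.26) ≈ 1.4848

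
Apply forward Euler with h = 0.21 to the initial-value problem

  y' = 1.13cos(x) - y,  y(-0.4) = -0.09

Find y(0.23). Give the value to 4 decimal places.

0.5134

Euler: y_{n+1} = y_n + h·f(x_n, y_n).
x=-0.400000, y=-0.090000: f=1.130799 → y ← -0.090000 + 0.21·1.130799 = 0.147468
x=-0.190000, y=0.147468: f=0.962197 → y ← 0.147468 + 0.21·0.962197 = 0.349529
x=0.020000, y=0.349529: f=0.780245 → y ← 0.349529 + 0.21·0.780245 = 0.513381
y(0.23) ≈ 0.5134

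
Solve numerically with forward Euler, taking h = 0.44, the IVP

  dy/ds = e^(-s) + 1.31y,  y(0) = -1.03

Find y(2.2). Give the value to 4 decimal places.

Euler: y_{n+1} = y_n + h·f(s_n, y_n).
s=0.000000, y=-1.030000: f=-0.349300 → y ← -1.030000 + 0.44·(-0.349300) = -1.183692
s=0.440000, y=-1.183692: f=-0.906600 → y ← -1.183692 + 0.44·(-0.906600) = -1.582596
s=0.880000, y=-1.582596: f=-1.658418 → y ← -1.582596 + 0.44·(-1.658418) = -2.312300
s=1.320000, y=-2.312300: f=-2.761978 → y ← -2.312300 + 0.44·(-2.761978) = -3.527570
s=1.760000, y=-3.527570: f=-4.449072 → y ← -3.527570 + 0.44·(-4.449072) = -5.485162
y(2.2) ≈ -5.4852

-5.4852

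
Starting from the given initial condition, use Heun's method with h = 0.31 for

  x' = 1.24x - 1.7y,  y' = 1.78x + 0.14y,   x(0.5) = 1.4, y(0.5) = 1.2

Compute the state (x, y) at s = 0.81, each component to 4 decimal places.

Heun on (x,y): k1 = f(s_n, state_n); k2 = f(s_n + h, state_n + h·k1); state_{n+1} = state_n + (h/2)·(k1 + k2).
0.500000: (1.400000, 1.200000)
  k1 = (-0.304000, 2.660000)
  predictor → (1.305760, 2.024600)
  k2 = (-1.822678, 2.607697)
  → (1.070365, 2.016493)
(x(0.81), y(0.81)) ≈ (1.0704, 2.0165)

1.0704, 2.0165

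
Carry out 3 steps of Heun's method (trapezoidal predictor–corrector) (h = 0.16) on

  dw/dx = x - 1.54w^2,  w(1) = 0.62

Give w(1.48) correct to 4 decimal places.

0.8263

Heun: k1 = f(x_n, w_n); k2 = f(x_n + h, w_n + h·k1); w_{n+1} = w_n + (h/2)·(k1 + k2).
x=1.000000, w=0.620000:
  k1 = f(1.000000, 0.620000) = 0.408024
  k2 = f(1.160000, 0.685284) = 0.436795
  w ← 0.620000 + (0.16/2)·(0.408024 + 0.436795) = 0.687585
x=1.160000, w=0.687585:
  k1 = f(1.160000, 0.687585) = 0.431928
  k2 = f(1.320000, 0.756694) = 0.438218
  w ← 0.687585 + (0.16/2)·(0.431928 + 0.438218) = 0.757197
x=1.320000, w=0.757197:
  k1 = f(1.320000, 0.757197) = 0.437045
  k2 = f(1.480000, 0.827124) = 0.426433
  w ← 0.757197 + (0.16/2)·(0.437045 + 0.426433) = 0.826275
w(1.48) ≈ 0.8263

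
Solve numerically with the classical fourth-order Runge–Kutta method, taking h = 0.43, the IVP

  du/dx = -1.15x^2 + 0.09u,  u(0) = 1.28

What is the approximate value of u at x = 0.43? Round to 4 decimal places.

RK4: k1 = f(x_n, u_n); k2 = f(x_n + h/2, u_n + (h/2)·k1); k3 = f(x_n + h/2, u_n + (h/2)·k2); k4 = f(x_n + h, u_n + h·k3); u_{n+1} = u_n + (h/6)·(k1 + 2k2 + 2k3 + k4).
x=0.000000, u=1.280000:
  k1 = f(0.000000, 1.280000) = 0.115200
  k2 = f(0.215000, 1.304768) = 0.064270
  k3 = f(0.215000, 1.293818) = 0.063285
  k4 = f(0.430000, 1.307212) = -0.094986
  u ← 1.280000 + (0.43/6)·(k1 + 2k2 + 2k3 + k4) = 1.299732
u(0.43) ≈ 1.2997

1.2997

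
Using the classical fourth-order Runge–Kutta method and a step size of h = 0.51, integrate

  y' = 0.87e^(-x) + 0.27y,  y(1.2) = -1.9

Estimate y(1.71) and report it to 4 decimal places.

-2.0676

RK4: k1 = f(x_n, y_n); k2 = f(x_n + h/2, y_n + (h/2)·k1); k3 = f(x_n + h/2, y_n + (h/2)·k2); k4 = f(x_n + h, y_n + h·k3); y_{n+1} = y_n + (h/6)·(k1 + 2k2 + 2k3 + k4).
x=1.200000, y=-1.900000:
  k1 = f(1.200000, -1.900000) = -0.250961
  k2 = f(1.455000, -1.963995) = -0.327220
  k3 = f(1.455000, -1.983441) = -0.332471
  k4 = f(1.710000, -2.069560) = -0.401428
  y ← -1.900000 + (0.51/6)·(k1 + 2k2 + 2k3 + k4) = -2.067601
y(1.71) ≈ -2.0676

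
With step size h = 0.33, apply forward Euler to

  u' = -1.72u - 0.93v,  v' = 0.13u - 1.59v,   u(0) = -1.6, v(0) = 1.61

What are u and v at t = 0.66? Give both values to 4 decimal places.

-0.7266, 0.2802

Euler on (u,v): u_{n+1} = u_n + h·u', v_{n+1} = v_n + h·v'.
0.000000: (-1.600000, 1.610000); f=(1.254700, -2.767900) → (-1.185949, 0.696593)
0.330000: (-1.185949, 0.696593); f=(1.392001, -1.261756) → (-0.726589, 0.280213)
(u(0.66), v(0.66)) ≈ (-0.7266, 0.2802)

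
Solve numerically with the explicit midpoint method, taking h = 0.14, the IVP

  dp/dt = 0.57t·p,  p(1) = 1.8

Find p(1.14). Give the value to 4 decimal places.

Midpoint: k1 = f(t_n, p_n); k2 = f(t_n + h/2, p_n + (h/2)·k1); p_{n+1} = p_n + h·k2.
t=1.000000, p=1.800000:
  k1 = f(1.000000, 1.800000) = 1.026000
  k2 = f(1.070000, 1.871820) = 1.141623
  p ← 1.800000 + 0.14·1.141623 = 1.959827
p(1.14) ≈ 1.9598

1.9598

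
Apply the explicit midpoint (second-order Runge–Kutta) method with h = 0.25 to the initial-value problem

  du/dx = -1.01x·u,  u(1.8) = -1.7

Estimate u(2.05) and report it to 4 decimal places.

-1.0615

Midpoint: k1 = f(x_n, u_n); k2 = f(x_n + h/2, u_n + (h/2)·k1); u_{n+1} = u_n + h·k2.
x=1.800000, u=-1.700000:
  k1 = f(1.800000, -1.700000) = 3.090600
  k2 = f(1.925000, -1.313675) = 2.554113
  u ← -1.700000 + 0.25·2.554113 = -1.061472
u(2.05) ≈ -1.0615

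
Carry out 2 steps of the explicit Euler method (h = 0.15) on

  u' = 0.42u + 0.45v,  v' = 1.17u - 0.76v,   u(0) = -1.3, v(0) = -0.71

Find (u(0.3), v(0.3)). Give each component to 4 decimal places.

-1.5778, -1.0104

Euler on (u,v): u_{n+1} = u_n + h·u', v_{n+1} = v_n + h·v'.
0.000000: (-1.300000, -0.710000); f=(-0.865500, -0.981400) → (-1.429825, -0.857210)
0.150000: (-1.429825, -0.857210); f=(-0.986271, -1.021416) → (-1.577766, -1.010422)
(u(0.3), v(0.3)) ≈ (-1.5778, -1.0104)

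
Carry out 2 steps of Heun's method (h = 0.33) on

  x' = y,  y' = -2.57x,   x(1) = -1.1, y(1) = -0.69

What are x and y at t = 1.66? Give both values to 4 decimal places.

Heun on (x,y): k1 = f(t_n, state_n); k2 = f(t_n + h, state_n + h·k1); state_{n+1} = state_n + (h/2)·(k1 + k2).
1.000000: (-1.100000, -0.690000)
  k1 = (-0.690000, 2.827000)
  predictor → (-1.327700, 0.242910)
  k2 = (0.242910, 3.412189)
  → (-1.173770, 0.339466)
1.330000: (-1.173770, 0.339466)
  k1 = (0.339466, 3.016589)
  predictor → (-1.061746, 1.334940)
  k2 = (1.334940, 2.728687)
  → (-0.897493, 1.287437)
(x(1.66), y(1.66)) ≈ (-0.8975, 1.2874)

-0.8975, 1.2874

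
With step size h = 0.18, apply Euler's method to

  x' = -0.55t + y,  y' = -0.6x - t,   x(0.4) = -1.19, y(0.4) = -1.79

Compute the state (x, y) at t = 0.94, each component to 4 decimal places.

Euler on (x,y): x_{n+1} = x_n + h·x', y_{n+1} = y_n + h·y'.
0.400000: (-1.190000, -1.790000); f=(-2.010000, 0.314000) → (-1.551800, -1.733480)
0.580000: (-1.551800, -1.733480); f=(-2.052480, 0.351080) → (-1.921246, -1.670286)
0.760000: (-1.921246, -1.670286); f=(-2.088286, 0.392748) → (-2.297138, -1.599591)
(x(0.94), y(0.94)) ≈ (-2.2971, -1.5996)

-2.2971, -1.5996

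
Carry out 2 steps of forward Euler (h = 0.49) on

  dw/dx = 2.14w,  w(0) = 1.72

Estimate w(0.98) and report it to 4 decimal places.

Euler: w_{n+1} = w_n + h·f(x_n, w_n).
x=0.000000, w=1.720000: f=3.680800 → w ← 1.720000 + 0.49·3.680800 = 3.523592
x=0.490000, w=3.523592: f=7.540487 → w ← 3.523592 + 0.49·7.540487 = 7.218431
w(0.98) ≈ 7.2184

7.2184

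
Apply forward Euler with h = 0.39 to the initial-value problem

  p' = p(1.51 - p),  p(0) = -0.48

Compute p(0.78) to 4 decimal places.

-1.6380

Euler: p_{n+1} = p_n + h·f(t_n, p_n).
t=0.000000, p=-0.480000: f=-0.955200 → p ← -0.480000 + 0.39·(-0.955200) = -0.852528
t=0.390000, p=-0.852528: f=-2.014121 → p ← -0.852528 + 0.39·(-2.014121) = -1.638035
p(0.78) ≈ -1.6380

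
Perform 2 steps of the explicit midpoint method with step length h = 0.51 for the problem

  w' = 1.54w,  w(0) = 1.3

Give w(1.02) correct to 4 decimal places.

5.6993

Midpoint: k1 = f(s_n, w_n); k2 = f(s_n + h/2, w_n + (h/2)·k1); w_{n+1} = w_n + h·k2.
s=0.000000, w=1.300000:
  k1 = f(0.000000, 1.300000) = 2.002000
  k2 = f(0.255000, 1.810510) = 2.788185
  w ← 1.300000 + 0.51·2.788185 = 2.721975
s=0.510000, w=2.721975:
  k1 = f(0.510000, 2.721975) = 4.191841
  k2 = f(0.765000, 3.790894) = 5.837977
  w ← 2.721975 + 0.51·5.837977 = 5.699343
w(1.02) ≈ 5.6993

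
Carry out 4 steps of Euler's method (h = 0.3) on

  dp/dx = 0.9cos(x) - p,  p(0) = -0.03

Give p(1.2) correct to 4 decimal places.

0.5356

Euler: p_{n+1} = p_n + h·f(x_n, p_n).
x=0.000000, p=-0.030000: f=0.930000 → p ← -0.030000 + 0.3·0.930000 = 0.249000
x=0.300000, p=0.249000: f=0.610803 → p ← 0.249000 + 0.3·0.610803 = 0.432241
x=0.600000, p=0.432241: f=0.310561 → p ← 0.432241 + 0.3·0.310561 = 0.525409
x=0.900000, p=0.525409: f=0.034040 → p ← 0.525409 + 0.3·0.034040 = 0.535621
p(1.2) ≈ 0.5356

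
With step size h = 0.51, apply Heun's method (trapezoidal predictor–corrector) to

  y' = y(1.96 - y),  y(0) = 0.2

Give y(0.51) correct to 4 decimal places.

0.4427

Heun: k1 = f(t_n, y_n); k2 = f(t_n + h, y_n + h·k1); y_{n+1} = y_n + (h/2)·(k1 + k2).
t=0.000000, y=0.200000:
  k1 = f(0.000000, 0.200000) = 0.352000
  k2 = f(0.510000, 0.379520) = 0.599824
  y ← 0.200000 + (0.51/2)·(0.352000 + 0.599824) = 0.442715
y(0.51) ≈ 0.4427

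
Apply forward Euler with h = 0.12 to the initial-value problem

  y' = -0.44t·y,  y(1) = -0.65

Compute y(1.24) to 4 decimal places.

Euler: y_{n+1} = y_n + h·f(t_n, y_n).
t=1.000000, y=-0.650000: f=0.286000 → y ← -0.650000 + 0.12·0.286000 = -0.615680
t=1.120000, y=-0.615680: f=0.303407 → y ← -0.615680 + 0.12·0.303407 = -0.579271
y(1.24) ≈ -0.5793

-0.5793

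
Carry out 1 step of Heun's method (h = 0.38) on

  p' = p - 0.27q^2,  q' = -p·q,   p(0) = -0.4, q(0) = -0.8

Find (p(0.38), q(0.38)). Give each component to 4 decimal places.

Heun on (p,q): k1 = f(x_n, state_n); k2 = f(x_n + h, state_n + h·k1); state_{n+1} = state_n + (h/2)·(k1 + k2).
0.000000: (-0.400000, -0.800000)
  k1 = (-0.572800, -0.320000)
  predictor → (-0.617664, -0.921600)
  k2 = (-0.846988, -0.569239)
  → (-0.669760, -0.968955)
(p(0.38), q(0.38)) ≈ (-0.6698, -0.9690)

-0.6698, -0.9690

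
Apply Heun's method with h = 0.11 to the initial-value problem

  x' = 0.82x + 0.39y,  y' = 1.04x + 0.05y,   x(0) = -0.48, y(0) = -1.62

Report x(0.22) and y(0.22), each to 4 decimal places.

-0.7332, -1.7758

Heun on (x,y): k1 = f(s_n, state_n); k2 = f(s_n + h, state_n + h·k1); state_{n+1} = state_n + (h/2)·(k1 + k2).
0.000000: (-0.480000, -1.620000)
  k1 = (-1.025400, -0.580200)
  predictor → (-0.592794, -1.683822)
  k2 = (-1.142782, -0.700697)
  → (-0.599250, -1.690449)
0.110000: (-0.599250, -1.690449)
  k1 = (-1.150660, -0.707742)
  predictor → (-0.725823, -1.768301)
  k2 = (-1.284812, -0.843271)
  → (-0.733201, -1.775755)
(x(0.22), y(0.22)) ≈ (-0.7332, -1.7758)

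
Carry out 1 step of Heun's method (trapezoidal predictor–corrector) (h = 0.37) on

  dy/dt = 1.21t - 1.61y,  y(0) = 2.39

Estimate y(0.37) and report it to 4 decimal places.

Heun: k1 = f(t_n, y_n); k2 = f(t_n + h, y_n + h·k1); y_{n+1} = y_n + (h/2)·(k1 + k2).
t=0.000000, y=2.390000:
  k1 = f(0.000000, 2.390000) = -3.847900
  k2 = f(0.370000, 0.966277) = -1.108006
  y ← 2.390000 + (0.37/2)·(-3.847900 + (-1.108006)) = 1.473157
y(0.37) ≈ 1.4732

1.4732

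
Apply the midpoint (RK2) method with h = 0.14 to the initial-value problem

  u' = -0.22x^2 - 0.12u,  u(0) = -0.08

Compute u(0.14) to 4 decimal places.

Midpoint: k1 = f(x_n, u_n); k2 = f(x_n + h/2, u_n + (h/2)·k1); u_{n+1} = u_n + h·k2.
x=0.000000, u=-0.080000:
  k1 = f(0.000000, -0.080000) = 0.009600
  k2 = f(0.070000, -0.079328) = 0.008441
  u ← -0.080000 + 0.14·0.008441 = -0.078818
u(0.14) ≈ -0.0788

-0.0788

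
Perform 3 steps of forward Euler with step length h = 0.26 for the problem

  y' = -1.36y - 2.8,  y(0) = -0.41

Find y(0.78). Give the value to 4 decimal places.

Euler: y_{n+1} = y_n + h·f(x_n, y_n).
x=0.000000, y=-0.410000: f=-2.242400 → y ← -0.410000 + 0.26·(-2.242400) = -0.993024
x=0.260000, y=-0.993024: f=-1.449487 → y ← -0.993024 + 0.26·(-1.449487) = -1.369891
x=0.520000, y=-1.369891: f=-0.936949 → y ← -1.369891 + 0.26·(-0.936949) = -1.613497
y(0.78) ≈ -1.6135

-1.6135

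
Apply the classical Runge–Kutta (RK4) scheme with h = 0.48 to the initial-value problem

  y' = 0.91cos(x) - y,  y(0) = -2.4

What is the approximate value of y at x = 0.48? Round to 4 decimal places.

-1.1536

RK4: k1 = f(x_n, y_n); k2 = f(x_n + h/2, y_n + (h/2)·k1); k3 = f(x_n + h/2, y_n + (h/2)·k2); k4 = f(x_n + h, y_n + h·k3); y_{n+1} = y_n + (h/6)·(k1 + 2k2 + 2k3 + k4).
x=0.000000, y=-2.400000:
  k1 = f(0.000000, -2.400000) = 3.310000
  k2 = f(0.240000, -1.605600) = 2.489518
  k3 = f(0.240000, -1.802516) = 2.686433
  k4 = f(0.480000, -1.110512) = 1.917677
  y ← -2.400000 + (0.48/6)·(k1 + 2k2 + 2k3 + k4) = -1.153634
y(0.48) ≈ -1.1536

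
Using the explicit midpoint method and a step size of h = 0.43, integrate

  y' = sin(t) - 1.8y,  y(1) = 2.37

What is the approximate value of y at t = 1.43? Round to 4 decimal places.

Midpoint: k1 = f(t_n, y_n); k2 = f(t_n + h/2, y_n + (h/2)·k1); y_{n+1} = y_n + h·k2.
t=1.000000, y=2.370000:
  k1 = f(1.000000, 2.370000) = -3.424529
  k2 = f(1.215000, 1.633726) = -2.003338
  y ← 2.370000 + 0.43·(-2.003338) = 1.508565
y(1.43) ≈ 1.5086

1.5086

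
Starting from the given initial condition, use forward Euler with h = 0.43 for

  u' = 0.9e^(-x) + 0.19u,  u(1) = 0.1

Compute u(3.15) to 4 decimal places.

0.5986

Euler: u_{n+1} = u_n + h·f(x_n, u_n).
x=1.000000, u=0.100000: f=0.350091 → u ← 0.100000 + 0.43·0.350091 = 0.250539
x=1.430000, u=0.250539: f=0.262981 → u ← 0.250539 + 0.43·0.262981 = 0.363621
x=1.860000, u=0.363621: f=0.209193 → u ← 0.363621 + 0.43·0.209193 = 0.453574
x=2.290000, u=0.453574: f=0.177319 → u ← 0.453574 + 0.43·0.177319 = 0.529821
x=2.720000, u=0.529821: f=0.159953 → u ← 0.529821 + 0.43·0.159953 = 0.598601
u(3.15) ≈ 0.5986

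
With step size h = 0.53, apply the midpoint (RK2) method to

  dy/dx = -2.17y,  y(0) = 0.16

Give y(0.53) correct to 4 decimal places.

Midpoint: k1 = f(x_n, y_n); k2 = f(x_n + h/2, y_n + (h/2)·k1); y_{n+1} = y_n + h·k2.
x=0.000000, y=0.160000:
  k1 = f(0.000000, 0.160000) = -0.347200
  k2 = f(0.265000, 0.067992) = -0.147543
  y ← 0.160000 + 0.53·(-0.147543) = 0.081802
y(0.53) ≈ 0.0818

0.0818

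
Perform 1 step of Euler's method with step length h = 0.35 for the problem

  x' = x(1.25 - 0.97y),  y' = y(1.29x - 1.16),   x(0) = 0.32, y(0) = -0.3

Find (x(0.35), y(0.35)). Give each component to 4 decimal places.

0.4926, -0.2215

Euler on (x,y): x_{n+1} = x_n + h·x', y_{n+1} = y_n + h·y'.
0.000000: (0.320000, -0.300000); f=(0.493120, 0.224160) → (0.492592, -0.221544)
(x(0.35), y(0.35)) ≈ (0.4926, -0.2215)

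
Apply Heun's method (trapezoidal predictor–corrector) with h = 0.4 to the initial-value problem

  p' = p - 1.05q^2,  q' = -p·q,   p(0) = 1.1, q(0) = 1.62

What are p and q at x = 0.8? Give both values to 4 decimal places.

Heun on (p,q): k1 = f(x_n, state_n); k2 = f(x_n + h, state_n + h·k1); state_{n+1} = state_n + (h/2)·(k1 + k2).
0.000000: (1.100000, 1.620000)
  k1 = (-1.655620, -1.782000)
  predictor → (0.437752, 0.907200)
  k2 = (-0.426410, -0.397129)
  → (0.683594, 1.184174)
0.400000: (0.683594, 1.184174)
  k1 = (-0.788788, -0.809494)
  predictor → (0.368079, 0.860377)
  k2 = (-0.409182, -0.316686)
  → (0.444000, 0.958938)
(p(0.8), q(0.8)) ≈ (0.4440, 0.9589)

0.4440, 0.9589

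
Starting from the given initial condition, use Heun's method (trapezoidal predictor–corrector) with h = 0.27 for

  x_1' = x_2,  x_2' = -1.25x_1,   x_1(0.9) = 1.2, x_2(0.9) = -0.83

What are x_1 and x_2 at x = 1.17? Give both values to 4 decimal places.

Heun on (x_1,x_2): k1 = f(x_n, state_n); k2 = f(x_n + h, state_n + h·k1); state_{n+1} = state_n + (h/2)·(k1 + k2).
0.900000: (1.200000, -0.830000)
  k1 = (-0.830000, -1.500000)
  predictor → (0.975900, -1.235000)
  k2 = (-1.235000, -1.219875)
  → (0.921225, -1.197183)
(x_1(1.17), x_2(1.17)) ≈ (0.9212, -1.1972)

0.9212, -1.1972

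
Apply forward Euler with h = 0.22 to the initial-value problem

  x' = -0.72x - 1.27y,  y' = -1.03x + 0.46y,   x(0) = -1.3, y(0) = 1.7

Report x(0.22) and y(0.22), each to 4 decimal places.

Euler on (x,y): x_{n+1} = x_n + h·x', y_{n+1} = y_n + h·y'.
0.000000: (-1.300000, 1.700000); f=(-1.223000, 2.121000) → (-1.569060, 2.166620)
(x(0.22), y(0.22)) ≈ (-1.5691, 2.1666)

-1.5691, 2.1666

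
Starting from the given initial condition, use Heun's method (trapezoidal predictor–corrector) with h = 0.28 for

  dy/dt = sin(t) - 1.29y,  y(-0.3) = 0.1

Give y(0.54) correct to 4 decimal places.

0.1395

Heun: k1 = f(t_n, y_n); k2 = f(t_n + h, y_n + h·k1); y_{n+1} = y_n + (h/2)·(k1 + k2).
t=-0.300000, y=0.100000:
  k1 = f(-0.300000, 0.100000) = -0.424520
  k2 = f(-0.020000, -0.018866) = 0.004338
  y ← 0.100000 + (0.28/2)·(-0.424520 + 0.004338) = 0.041174
t=-0.020000, y=0.041174:
  k1 = f(-0.020000, 0.041174) = -0.073114
  k2 = f(0.260000, 0.020703) = 0.230374
  y ← 0.041174 + (0.28/2)·(-0.073114 + 0.230374) = 0.063191
t=0.260000, y=0.063191:
  k1 = f(0.260000, 0.063191) = 0.175564
  k2 = f(0.540000, 0.112349) = 0.369206
  y ← 0.063191 + (0.28/2)·(0.175564 + 0.369206) = 0.139459
y(0.54) ≈ 0.1395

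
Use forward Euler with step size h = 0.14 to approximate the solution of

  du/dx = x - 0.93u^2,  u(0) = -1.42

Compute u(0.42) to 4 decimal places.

Euler: u_{n+1} = u_n + h·f(x_n, u_n).
x=0.000000, u=-1.420000: f=-1.875252 → u ← -1.420000 + 0.14·(-1.875252) = -1.682535
x=0.140000, u=-1.682535: f=-2.492760 → u ← -1.682535 + 0.14·(-2.492760) = -2.031522
x=0.280000, u=-2.031522: f=-3.558185 → u ← -2.031522 + 0.14·(-3.558185) = -2.529668
u(0.42) ≈ -2.5297

-2.5297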